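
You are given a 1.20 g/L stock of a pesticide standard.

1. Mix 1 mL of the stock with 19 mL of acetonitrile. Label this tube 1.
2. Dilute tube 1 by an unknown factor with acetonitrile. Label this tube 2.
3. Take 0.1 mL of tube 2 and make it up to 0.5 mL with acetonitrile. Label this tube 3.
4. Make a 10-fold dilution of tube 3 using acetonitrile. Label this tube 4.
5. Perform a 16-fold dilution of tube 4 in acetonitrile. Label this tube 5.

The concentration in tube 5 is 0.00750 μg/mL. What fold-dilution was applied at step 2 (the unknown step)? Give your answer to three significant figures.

10.0-fold

Step 1: 1 mL + 19 mL = 20 mL total → factor 20/1 = 20
Step 2: unknown factor x
Step 3: 0.1 mL brought to 0.5 mL → factor 0.5/0.1 = 5
Step 4: 10-fold → factor 10
Step 5: 16-fold → factor 16
Product of known-step factors = 16000
Overall factor = 1.20 g/L / (0.00750 μg/mL) = 1.6 × 10^5
x = 1.6 × 10^5 / 16000 = 10.0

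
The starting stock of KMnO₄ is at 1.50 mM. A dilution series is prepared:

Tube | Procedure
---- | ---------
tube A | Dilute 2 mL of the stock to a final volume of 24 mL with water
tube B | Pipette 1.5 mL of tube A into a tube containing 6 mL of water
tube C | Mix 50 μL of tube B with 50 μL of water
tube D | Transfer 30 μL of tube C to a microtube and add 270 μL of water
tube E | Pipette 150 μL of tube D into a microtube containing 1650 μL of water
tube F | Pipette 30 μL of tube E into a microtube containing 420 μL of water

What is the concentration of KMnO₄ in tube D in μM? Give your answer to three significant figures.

1.25 μM

Step 1: 2 mL brought to 24 mL → factor 24/2 = 12
Step 2: 1.5 mL + 6 mL = 7.5 mL total → factor 7.5/1.5 = 5
Step 3: 50 μL + 50 μL = 100 μL total → factor 100/50 = 2
Step 4: 30 μL + 270 μL = 300 μL total → factor 300/30 = 10
Dilution factor through tube D = 12 × 5 × 2 × 10 = 1200
[tube D] = 1.50 mM / 1200 = 0.001250 mM = 1.25 μM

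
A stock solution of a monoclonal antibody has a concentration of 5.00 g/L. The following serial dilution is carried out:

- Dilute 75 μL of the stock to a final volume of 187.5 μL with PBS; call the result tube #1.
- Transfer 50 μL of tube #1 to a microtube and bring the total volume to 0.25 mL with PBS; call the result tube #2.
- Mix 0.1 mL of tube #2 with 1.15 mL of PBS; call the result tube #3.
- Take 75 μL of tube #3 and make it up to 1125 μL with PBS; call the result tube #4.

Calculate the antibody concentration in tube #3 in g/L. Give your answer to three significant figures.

0.0320 g/L

Step 1: 75 μL brought to 187.5 μL → factor 187.5/75 = 2.5
Step 2: 50 μL brought to 0.25 mL → factor 250/50 = 5
Step 3: 0.1 mL + 1.15 mL = 1.25 mL total → factor 1.25/0.1 = 12.5
Dilution factor through tube #3 = 2.5 × 5 × 12.5 = 156.25
[tube #3] = 5.00 g/L / 156.25 = 0.0320 g/L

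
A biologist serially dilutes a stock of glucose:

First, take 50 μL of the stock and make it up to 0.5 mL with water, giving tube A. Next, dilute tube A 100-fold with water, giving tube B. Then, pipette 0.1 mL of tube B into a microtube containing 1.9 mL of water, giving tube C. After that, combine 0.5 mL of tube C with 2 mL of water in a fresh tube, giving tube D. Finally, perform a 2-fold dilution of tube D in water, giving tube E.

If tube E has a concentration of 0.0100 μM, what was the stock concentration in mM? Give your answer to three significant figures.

2.00 mM

Step 1: 50 μL brought to 0.5 mL → factor 500/50 = 10
Step 2: 100-fold → factor 100
Step 3: 0.1 mL + 1.9 mL = 2 mL total → factor 2/0.1 = 20
Step 4: 0.5 mL + 2 mL = 2.5 mL total → factor 2.5/0.5 = 5
Step 5: 2-fold → factor 2
Overall dilution factor = 10 × 100 × 20 × 5 × 2 = 2 × 10^5
Stock = 0.0100 μM × 2 × 10^5 = 2000 μM = 2.00 mM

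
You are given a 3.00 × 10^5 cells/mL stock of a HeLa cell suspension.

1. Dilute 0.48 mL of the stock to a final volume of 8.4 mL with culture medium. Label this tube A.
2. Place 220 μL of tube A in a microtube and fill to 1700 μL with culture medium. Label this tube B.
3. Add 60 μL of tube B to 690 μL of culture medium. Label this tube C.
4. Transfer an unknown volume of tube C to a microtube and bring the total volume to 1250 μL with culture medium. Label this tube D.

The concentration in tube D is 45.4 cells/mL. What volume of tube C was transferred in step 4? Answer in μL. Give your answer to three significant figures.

320 μL

Step 1: 0.48 mL brought to 8.4 mL → factor 8.4/0.48 = 17.5
Step 2: 220 μL brought to 1700 μL → factor 1700/220 = 7.7273
Step 3: 60 μL + 690 μL = 750 μL total → factor 750/60 = 12.5
Step 4: v brought to 1250 μL → factor = 1250 μL/v
Product of known-step factors = 1690.3
Overall factor = 3.00 × 10^5 cells/mL / (45.4 cells/mL) = 6607.9
Step-4 factor = 6607.9 / 1690.3 = 3.9092
v = 1250 μL / 3.9092 = 320 μL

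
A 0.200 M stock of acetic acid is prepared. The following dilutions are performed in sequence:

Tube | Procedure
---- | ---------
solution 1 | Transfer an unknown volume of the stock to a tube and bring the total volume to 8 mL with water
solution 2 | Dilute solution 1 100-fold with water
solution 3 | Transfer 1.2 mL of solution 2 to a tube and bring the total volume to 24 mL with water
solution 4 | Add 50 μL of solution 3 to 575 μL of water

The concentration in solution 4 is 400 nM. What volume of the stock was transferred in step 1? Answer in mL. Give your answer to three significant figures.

Step 1: v brought to 8 mL → factor = 8 mL/v
Step 2: 100-fold → factor 100
Step 3: 1.2 mL brought to 24 mL → factor 24/1.2 = 20
Step 4: 50 μL + 575 μL = 625 μL total → factor 625/50 = 12.5
Product of known-step factors = 25000
Overall factor = 0.200 M / (400 nM) = 5 × 10^5
Step-1 factor = 5 × 10^5 / 25000 = 20
v = 8 mL / 20 = 0.400 mL

0.400 mL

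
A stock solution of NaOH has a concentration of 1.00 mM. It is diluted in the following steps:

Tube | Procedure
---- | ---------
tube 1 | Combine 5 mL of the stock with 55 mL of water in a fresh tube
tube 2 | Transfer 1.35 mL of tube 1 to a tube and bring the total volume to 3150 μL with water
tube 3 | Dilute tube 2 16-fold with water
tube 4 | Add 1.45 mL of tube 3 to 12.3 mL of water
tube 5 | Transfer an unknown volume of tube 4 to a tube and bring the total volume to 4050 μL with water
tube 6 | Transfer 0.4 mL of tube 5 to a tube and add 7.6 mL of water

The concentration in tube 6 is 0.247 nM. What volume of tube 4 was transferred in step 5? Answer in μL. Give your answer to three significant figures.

Step 1: 5 mL + 55 mL = 60 mL total → factor 60/5 = 12
Step 2: 1.35 mL brought to 3150 μL → factor 3.15/1.35 = 2.3333
Step 3: 16-fold → factor 16
Step 4: 1.45 mL + 12.3 mL = 13.75 mL total → factor 13.75/1.45 = 9.4828
Step 5: v brought to 4050 μL → factor = 4050 μL/v
Step 6: 0.4 mL + 7.6 mL = 8 mL total → factor 8/0.4 = 20
Product of known-step factors = 84966
Overall factor = 1.00 mM / (0.247 nM) = 4.0486 × 10^6
Step-5 factor = 4.0486 × 10^6 / 84966 = 47.65
v = 4050 μL / 47.65 = 85.0 μL

85.0 μL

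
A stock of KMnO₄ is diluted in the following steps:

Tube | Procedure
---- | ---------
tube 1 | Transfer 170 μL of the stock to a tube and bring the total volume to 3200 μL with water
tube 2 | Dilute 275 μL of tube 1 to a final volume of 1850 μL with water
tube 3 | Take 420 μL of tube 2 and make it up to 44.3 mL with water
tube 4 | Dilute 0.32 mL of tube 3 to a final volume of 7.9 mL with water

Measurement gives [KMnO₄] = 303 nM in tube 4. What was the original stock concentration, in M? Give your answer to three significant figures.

Step 1: 170 μL brought to 3200 μL → factor 3200/170 = 18.824
Step 2: 275 μL brought to 1850 μL → factor 1850/275 = 6.7273
Step 3: 420 μL brought to 44.3 mL → factor 44300/420 = 105.48
Step 4: 0.32 mL brought to 7.9 mL → factor 7.9/0.32 = 24.688
Overall dilution factor = 18.824 × 6.7273 × 105.48 × 24.688 = 3.2974 × 10^5
Stock = 303 nM × 3.2974 × 10^5 = 9.991 × 10^7 nM = 0.0999 M

0.0999 M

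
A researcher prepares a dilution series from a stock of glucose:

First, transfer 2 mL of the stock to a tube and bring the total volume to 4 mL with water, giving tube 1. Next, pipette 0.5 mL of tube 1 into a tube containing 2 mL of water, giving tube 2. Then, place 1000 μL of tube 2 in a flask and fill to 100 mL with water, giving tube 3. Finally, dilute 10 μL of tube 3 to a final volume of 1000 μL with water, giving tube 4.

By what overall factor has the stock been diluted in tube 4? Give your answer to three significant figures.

1.00 × 10^5

Step 1: 2 mL brought to 4 mL → factor 4/2 = 2
Step 2: 0.5 mL + 2 mL = 2.5 mL total → factor 2.5/0.5 = 5
Step 3: 1000 μL brought to 100 mL → factor 1 × 10^5/1000 = 100
Step 4: 10 μL brought to 1000 μL → factor 1000/10 = 100
Overall dilution factor = 2 × 5 × 100 × 100 = 1 × 10^5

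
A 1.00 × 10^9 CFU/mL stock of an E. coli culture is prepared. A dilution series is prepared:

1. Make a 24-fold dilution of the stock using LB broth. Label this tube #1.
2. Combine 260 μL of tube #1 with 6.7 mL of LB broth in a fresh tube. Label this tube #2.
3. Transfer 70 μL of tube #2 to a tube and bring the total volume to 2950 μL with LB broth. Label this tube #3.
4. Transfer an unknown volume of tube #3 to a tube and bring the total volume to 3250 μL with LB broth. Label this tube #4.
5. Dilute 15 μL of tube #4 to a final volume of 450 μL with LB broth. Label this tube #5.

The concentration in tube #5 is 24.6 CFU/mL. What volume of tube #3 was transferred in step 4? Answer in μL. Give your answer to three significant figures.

Step 1: 24-fold → factor 24
Step 2: 260 μL + 6.7 mL = 6960 μL total → factor 6960/260 = 26.769
Step 3: 70 μL brought to 2950 μL → factor 2950/70 = 42.143
Step 4: v brought to 3250 μL → factor = 3250 μL/v
Step 5: 15 μL brought to 450 μL → factor 450/15 = 30
Product of known-step factors = 8.1225 × 10^5
Overall factor = 1.00 × 10^9 CFU/mL / (24.6 CFU/mL) = 4.065 × 10^7
Step-4 factor = 4.065 × 10^7 / 8.1225 × 10^5 = 50.046
v = 3250 μL / 50.046 = 64.9 μL

64.9 μL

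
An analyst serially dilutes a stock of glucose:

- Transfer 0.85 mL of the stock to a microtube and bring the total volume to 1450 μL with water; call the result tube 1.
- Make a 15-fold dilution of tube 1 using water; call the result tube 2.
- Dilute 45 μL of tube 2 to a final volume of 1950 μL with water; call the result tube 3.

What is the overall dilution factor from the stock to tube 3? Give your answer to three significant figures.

1.11 × 10^3

Step 1: 0.85 mL brought to 1450 μL → factor 1.45/0.85 = 1.7059
Step 2: 15-fold → factor 15
Step 3: 45 μL brought to 1950 μL → factor 1950/45 = 43.333
Overall dilution factor = 1.7059 × 15 × 43.333 = 1108.8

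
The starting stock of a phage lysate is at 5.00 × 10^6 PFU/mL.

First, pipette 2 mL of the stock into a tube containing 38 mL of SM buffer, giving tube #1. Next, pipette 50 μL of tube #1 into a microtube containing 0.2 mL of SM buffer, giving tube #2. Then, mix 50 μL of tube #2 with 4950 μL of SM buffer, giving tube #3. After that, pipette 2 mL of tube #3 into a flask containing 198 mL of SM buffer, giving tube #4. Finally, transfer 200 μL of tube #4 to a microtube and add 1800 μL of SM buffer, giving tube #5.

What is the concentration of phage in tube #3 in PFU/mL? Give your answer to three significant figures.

Step 1: 2 mL + 38 mL = 40 mL total → factor 40/2 = 20
Step 2: 50 μL + 0.2 mL = 250 μL total → factor 250/50 = 5
Step 3: 50 μL + 4950 μL = 5000 μL total → factor 5000/50 = 100
Dilution factor through tube #3 = 20 × 5 × 100 = 10000
[tube #3] = 5.00 × 10^6 PFU/mL / 10000 = 500 PFU/mL

500 PFU/mL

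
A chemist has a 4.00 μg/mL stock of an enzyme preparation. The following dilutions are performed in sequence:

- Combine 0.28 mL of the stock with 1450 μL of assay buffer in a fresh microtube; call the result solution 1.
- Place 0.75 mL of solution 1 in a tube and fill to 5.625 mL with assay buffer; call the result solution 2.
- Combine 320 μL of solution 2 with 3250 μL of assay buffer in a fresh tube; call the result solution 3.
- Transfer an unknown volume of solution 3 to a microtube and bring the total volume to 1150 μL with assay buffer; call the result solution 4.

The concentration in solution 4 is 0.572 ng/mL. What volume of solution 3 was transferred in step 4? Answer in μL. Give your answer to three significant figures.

85.0 μL

Step 1: 0.28 mL + 1450 μL = 1.73 mL total → factor 1.73/0.28 = 6.1786
Step 2: 0.75 mL brought to 5.625 mL → factor 5.625/0.75 = 7.5
Step 3: 320 μL + 3250 μL = 3570 μL total → factor 3570/320 = 11.156
Step 4: v brought to 1150 μL → factor = 1150 μL/v
Product of known-step factors = 516.97
Overall factor = 4.00 μg/mL / (0.572 ng/mL) = 6993
Step-4 factor = 6993 / 516.97 = 13.527
v = 1150 μL / 13.527 = 85.0 μL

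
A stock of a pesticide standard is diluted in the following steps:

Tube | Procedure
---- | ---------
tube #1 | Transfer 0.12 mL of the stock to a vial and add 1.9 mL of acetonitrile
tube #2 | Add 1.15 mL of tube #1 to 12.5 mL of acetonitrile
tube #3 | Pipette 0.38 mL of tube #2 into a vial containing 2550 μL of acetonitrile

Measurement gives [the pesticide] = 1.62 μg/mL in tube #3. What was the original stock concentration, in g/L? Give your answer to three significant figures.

Step 1: 0.12 mL + 1.9 mL = 2.02 mL total → factor 2.02/0.12 = 16.833
Step 2: 1.15 mL + 12.5 mL = 13.65 mL total → factor 13.65/1.15 = 11.87
Step 3: 0.38 mL + 2550 μL = 2.93 mL total → factor 2.93/0.38 = 7.7105
Overall dilution factor = 16.833 × 11.87 × 7.7105 = 1540.6
Stock = 1.62 μg/mL × 1540.6 = 2496 μg/mL = 2.50 g/L

2.50 g/L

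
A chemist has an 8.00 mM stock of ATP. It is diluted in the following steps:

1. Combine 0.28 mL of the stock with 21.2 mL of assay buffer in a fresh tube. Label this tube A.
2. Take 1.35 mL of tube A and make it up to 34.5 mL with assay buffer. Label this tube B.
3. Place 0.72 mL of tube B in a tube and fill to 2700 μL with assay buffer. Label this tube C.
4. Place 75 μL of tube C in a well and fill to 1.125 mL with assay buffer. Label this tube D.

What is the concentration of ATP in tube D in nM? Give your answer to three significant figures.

Step 1: 0.28 mL + 21.2 mL = 21.48 mL total → factor 21.48/0.28 = 76.714
Step 2: 1.35 mL brought to 34.5 mL → factor 34.5/1.35 = 25.556
Step 3: 0.72 mL brought to 2700 μL → factor 2.7/0.72 = 3.75
Step 4: 75 μL brought to 1.125 mL → factor 1125/75 = 15
Overall dilution factor = 76.714 × 25.556 × 3.75 × 15 = 1.1028 × 10^5
Final = 8.00 mM / 1.1028 × 10^5 = 7.254 × 10^-5 mM = 72.5 nM

72.5 nM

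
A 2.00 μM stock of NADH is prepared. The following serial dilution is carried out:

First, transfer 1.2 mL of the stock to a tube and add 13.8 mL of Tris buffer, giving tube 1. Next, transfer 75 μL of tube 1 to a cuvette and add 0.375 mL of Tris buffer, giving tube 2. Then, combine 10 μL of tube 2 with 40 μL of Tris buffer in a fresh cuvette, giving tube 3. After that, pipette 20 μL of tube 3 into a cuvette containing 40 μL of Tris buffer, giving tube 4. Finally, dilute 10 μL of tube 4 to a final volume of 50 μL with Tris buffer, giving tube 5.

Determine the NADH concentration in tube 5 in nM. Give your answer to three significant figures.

0.356 nM

Step 1: 1.2 mL + 13.8 mL = 15 mL total → factor 15/1.2 = 12.5
Step 2: 75 μL + 0.375 mL = 450 μL total → factor 450/75 = 6
Step 3: 10 μL + 40 μL = 50 μL total → factor 50/10 = 5
Step 4: 20 μL + 40 μL = 60 μL total → factor 60/20 = 3
Step 5: 10 μL brought to 50 μL → factor 50/10 = 5
Overall dilution factor = 12.5 × 6 × 5 × 3 × 5 = 5625
Final = 2.00 μM / 5625 = 0.0003556 μM = 0.356 nM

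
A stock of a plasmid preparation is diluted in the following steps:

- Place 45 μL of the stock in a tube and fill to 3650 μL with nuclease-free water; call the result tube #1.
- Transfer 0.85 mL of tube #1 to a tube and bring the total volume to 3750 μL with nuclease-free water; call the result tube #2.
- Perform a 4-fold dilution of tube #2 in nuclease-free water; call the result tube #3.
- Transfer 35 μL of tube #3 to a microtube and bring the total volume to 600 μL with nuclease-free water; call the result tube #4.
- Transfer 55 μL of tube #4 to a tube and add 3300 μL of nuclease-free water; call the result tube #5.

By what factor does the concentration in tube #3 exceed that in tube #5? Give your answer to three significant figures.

Step 1: 45 μL brought to 3650 μL → factor 3650/45 = 81.111
Step 2: 0.85 mL brought to 3750 μL → factor 3.75/0.85 = 4.4118
Step 3: 4-fold → factor 4
Step 4: 35 μL brought to 600 μL → factor 600/35 = 17.143
Step 5: 55 μL + 3300 μL = 3355 μL total → factor 3355/55 = 61
Dilution factor to tube #3 = 1431.4; to tube #5 = 1.4968 × 10^6
[tube #3]/[tube #5] = (factor to tube #5)/(factor to tube #3) = 1.4968 × 10^6/1431.4 = 1.05 × 10^3

1.05 × 10^3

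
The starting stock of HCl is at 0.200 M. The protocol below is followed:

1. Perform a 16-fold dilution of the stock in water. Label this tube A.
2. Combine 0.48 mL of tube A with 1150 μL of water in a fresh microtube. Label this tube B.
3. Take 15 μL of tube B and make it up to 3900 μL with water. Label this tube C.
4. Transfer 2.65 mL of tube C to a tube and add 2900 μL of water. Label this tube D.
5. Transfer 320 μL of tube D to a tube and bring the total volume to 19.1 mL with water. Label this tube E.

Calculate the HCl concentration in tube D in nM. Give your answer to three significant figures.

6.76 × 10^3 nM

Step 1: 16-fold → factor 16
Step 2: 0.48 mL + 1150 μL = 1.63 mL total → factor 1.63/0.48 = 3.3958
Step 3: 15 μL brought to 3900 μL → factor 3900/15 = 260
Step 4: 2.65 mL + 2900 μL = 5.55 mL total → factor 5.55/2.65 = 2.0943
Dilution factor through tube D = 16 × 3.3958 × 260 × 2.0943 = 29586
[tube D] = 0.200 M / 29586 = 6.760 × 10^-6 M = 6.76 × 10^3 nM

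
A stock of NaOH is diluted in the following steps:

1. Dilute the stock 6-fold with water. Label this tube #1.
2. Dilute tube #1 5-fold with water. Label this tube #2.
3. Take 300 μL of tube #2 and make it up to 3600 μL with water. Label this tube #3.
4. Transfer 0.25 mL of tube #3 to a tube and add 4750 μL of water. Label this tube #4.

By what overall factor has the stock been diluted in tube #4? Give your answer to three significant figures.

Step 1: 6-fold → factor 6
Step 2: 5-fold → factor 5
Step 3: 300 μL brought to 3600 μL → factor 3600/300 = 12
Step 4: 0.25 mL + 4750 μL = 5 mL total → factor 5/0.25 = 20
Overall dilution factor = 6 × 5 × 12 × 20 = 7200

7.20 × 10^3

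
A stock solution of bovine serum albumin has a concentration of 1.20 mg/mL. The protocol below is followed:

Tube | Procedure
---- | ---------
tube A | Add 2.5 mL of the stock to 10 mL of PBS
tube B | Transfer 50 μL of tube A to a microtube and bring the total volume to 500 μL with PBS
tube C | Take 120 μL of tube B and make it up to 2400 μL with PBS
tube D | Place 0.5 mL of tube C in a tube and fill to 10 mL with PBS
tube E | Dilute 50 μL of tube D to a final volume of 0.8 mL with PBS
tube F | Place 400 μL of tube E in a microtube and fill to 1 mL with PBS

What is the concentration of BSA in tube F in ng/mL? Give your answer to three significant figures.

1.50 ng/mL

Step 1: 2.5 mL + 10 mL = 12.5 mL total → factor 12.5/2.5 = 5
Step 2: 50 μL brought to 500 μL → factor 500/50 = 10
Step 3: 120 μL brought to 2400 μL → factor 2400/120 = 20
Step 4: 0.5 mL brought to 10 mL → factor 10/0.5 = 20
Step 5: 50 μL brought to 0.8 mL → factor 800/50 = 16
Step 6: 400 μL brought to 1 mL → factor 1000/400 = 2.5
Overall dilution factor = 5 × 10 × 20 × 20 × 16 × 2.5 = 8 × 10^5
Final = 1.20 mg/mL / 8 × 10^5 = 1.500 × 10^-6 mg/mL = 1.50 ng/mL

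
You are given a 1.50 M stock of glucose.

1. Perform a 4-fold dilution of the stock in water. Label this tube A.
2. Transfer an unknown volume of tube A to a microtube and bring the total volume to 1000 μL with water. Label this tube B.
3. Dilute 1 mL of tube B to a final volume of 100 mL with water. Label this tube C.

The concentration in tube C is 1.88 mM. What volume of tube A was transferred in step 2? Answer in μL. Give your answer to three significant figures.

501 μL

Step 1: 4-fold → factor 4
Step 2: v brought to 1000 μL → factor = 1000 μL/v
Step 3: 1 mL brought to 100 mL → factor 100/1 = 100
Product of known-step factors = 400
Overall factor = 1.50 M / (1.88 mM) = 797.87
Step-2 factor = 797.87 / 400 = 1.9947
v = 1000 μL / 1.9947 = 501 μL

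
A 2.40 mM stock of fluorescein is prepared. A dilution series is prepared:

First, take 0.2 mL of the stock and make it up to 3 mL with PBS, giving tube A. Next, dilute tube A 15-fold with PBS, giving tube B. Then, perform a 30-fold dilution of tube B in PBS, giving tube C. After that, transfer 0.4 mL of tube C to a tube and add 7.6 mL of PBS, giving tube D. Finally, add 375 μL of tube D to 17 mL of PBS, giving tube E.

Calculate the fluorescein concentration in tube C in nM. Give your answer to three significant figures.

Step 1: 0.2 mL brought to 3 mL → factor 3/0.2 = 15
Step 2: 15-fold → factor 15
Step 3: 30-fold → factor 30
Dilution factor through tube C = 15 × 15 × 30 = 6750
[tube C] = 2.40 mM / 6750 = 0.0003556 mM = 356 nM

356 nM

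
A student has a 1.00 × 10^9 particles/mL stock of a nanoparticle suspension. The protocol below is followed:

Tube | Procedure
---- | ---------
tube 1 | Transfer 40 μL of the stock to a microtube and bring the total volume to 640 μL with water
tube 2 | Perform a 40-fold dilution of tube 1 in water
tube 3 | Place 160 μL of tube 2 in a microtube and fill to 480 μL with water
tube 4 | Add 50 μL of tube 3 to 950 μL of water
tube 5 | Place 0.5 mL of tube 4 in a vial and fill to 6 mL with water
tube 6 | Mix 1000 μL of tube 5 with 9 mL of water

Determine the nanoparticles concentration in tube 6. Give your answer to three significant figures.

217 particles/mL

Step 1: 40 μL brought to 640 μL → factor 640/40 = 16
Step 2: 40-fold → factor 40
Step 3: 160 μL brought to 480 μL → factor 480/160 = 3
Step 4: 50 μL + 950 μL = 1000 μL total → factor 1000/50 = 20
Step 5: 0.5 mL brought to 6 mL → factor 6/0.5 = 12
Step 6: 1000 μL + 9 mL = 10000 μL total → factor 10000/1000 = 10
Overall dilution factor = 16 × 40 × 3 × 20 × 12 × 10 = 4.608 × 10^6
Final = 1.00 × 10^9 particles/mL / 4.608 × 10^6 = 217 particles/mL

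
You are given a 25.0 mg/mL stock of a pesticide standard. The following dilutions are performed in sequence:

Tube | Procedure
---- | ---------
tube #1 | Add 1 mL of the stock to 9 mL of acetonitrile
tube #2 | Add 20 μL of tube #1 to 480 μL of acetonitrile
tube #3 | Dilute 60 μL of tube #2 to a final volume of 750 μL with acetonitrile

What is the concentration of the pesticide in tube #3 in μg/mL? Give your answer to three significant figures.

Step 1: 1 mL + 9 mL = 10 mL total → factor 10/1 = 10
Step 2: 20 μL + 480 μL = 500 μL total → factor 500/20 = 25
Step 3: 60 μL brought to 750 μL → factor 750/60 = 12.5
Overall dilution factor = 10 × 25 × 12.5 = 3125
Final = 25.0 mg/mL / 3125 = 0.008000 mg/mL = 8.00 μg/mL

8.00 μg/mL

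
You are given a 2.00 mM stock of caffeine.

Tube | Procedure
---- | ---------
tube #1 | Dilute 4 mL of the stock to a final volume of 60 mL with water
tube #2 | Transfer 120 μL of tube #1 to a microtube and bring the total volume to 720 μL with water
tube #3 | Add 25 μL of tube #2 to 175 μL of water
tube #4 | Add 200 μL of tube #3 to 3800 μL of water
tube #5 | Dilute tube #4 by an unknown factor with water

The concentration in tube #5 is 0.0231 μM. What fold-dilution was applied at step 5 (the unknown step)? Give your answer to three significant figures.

Step 1: 4 mL brought to 60 mL → factor 60/4 = 15
Step 2: 120 μL brought to 720 μL → factor 720/120 = 6
Step 3: 25 μL + 175 μL = 200 μL total → factor 200/25 = 8
Step 4: 200 μL + 3800 μL = 4000 μL total → factor 4000/200 = 20
Step 5: unknown factor x
Product of known-step factors = 14400
Overall factor = 2.00 mM / (0.0231 μM) = 86580
x = 86580 / 14400 = 6.01

6.01-fold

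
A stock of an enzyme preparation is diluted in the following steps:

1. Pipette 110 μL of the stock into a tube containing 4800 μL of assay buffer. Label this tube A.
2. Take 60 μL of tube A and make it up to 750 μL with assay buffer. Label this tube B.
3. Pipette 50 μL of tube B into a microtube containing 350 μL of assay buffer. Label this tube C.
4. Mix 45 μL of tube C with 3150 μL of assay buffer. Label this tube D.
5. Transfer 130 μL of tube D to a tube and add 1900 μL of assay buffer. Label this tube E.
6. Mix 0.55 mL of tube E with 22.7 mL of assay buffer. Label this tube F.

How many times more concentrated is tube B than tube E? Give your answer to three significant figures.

8.87 × 10^3

Step 1: 110 μL + 4800 μL = 4910 μL total → factor 4910/110 = 44.636
Step 2: 60 μL brought to 750 μL → factor 750/60 = 12.5
Step 3: 50 μL + 350 μL = 400 μL total → factor 400/50 = 8
Step 4: 45 μL + 3150 μL = 3195 μL total → factor 3195/45 = 71
Step 5: 130 μL + 1900 μL = 2030 μL total → factor 2030/130 = 15.615
Dilution factor to tube B = 557.95; to tube E = 4.9488 × 10^6
[tube B]/[tube E] = (factor to tube E)/(factor to tube B) = 4.9488 × 10^6/557.95 = 8.87 × 10^3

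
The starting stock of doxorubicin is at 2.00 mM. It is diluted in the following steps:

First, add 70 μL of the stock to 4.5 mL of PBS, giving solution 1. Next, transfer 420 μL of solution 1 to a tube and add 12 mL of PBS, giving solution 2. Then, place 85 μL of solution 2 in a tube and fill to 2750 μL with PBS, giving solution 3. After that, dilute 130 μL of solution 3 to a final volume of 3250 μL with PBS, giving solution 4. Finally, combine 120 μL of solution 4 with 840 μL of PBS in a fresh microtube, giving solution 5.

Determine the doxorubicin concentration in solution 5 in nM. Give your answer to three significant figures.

0.160 nM

Step 1: 70 μL + 4.5 mL = 4570 μL total → factor 4570/70 = 65.286
Step 2: 420 μL + 12 mL = 12420 μL total → factor 12420/420 = 29.571
Step 3: 85 μL brought to 2750 μL → factor 2750/85 = 32.353
Step 4: 130 μL brought to 3250 μL → factor 3250/130 = 25
Step 5: 120 μL + 840 μL = 960 μL total → factor 960/120 = 8
Overall dilution factor = 65.286 × 29.571 × 32.353 × 25 × 8 = 1.2492 × 10^7
Final = 2.00 mM / 1.2492 × 10^7 = 1.601 × 10^-7 mM = 0.160 nM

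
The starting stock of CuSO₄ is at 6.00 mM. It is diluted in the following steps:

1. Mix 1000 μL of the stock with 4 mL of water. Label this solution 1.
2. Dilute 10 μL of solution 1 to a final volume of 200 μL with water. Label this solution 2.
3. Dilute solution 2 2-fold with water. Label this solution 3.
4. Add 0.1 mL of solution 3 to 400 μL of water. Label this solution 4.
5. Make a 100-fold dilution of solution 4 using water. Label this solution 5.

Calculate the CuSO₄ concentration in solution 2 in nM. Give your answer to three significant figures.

Step 1: 1000 μL + 4 mL = 5000 μL total → factor 5000/1000 = 5
Step 2: 10 μL brought to 200 μL → factor 200/10 = 20
Dilution factor through solution 2 = 5 × 20 = 100
[solution 2] = 6.00 mM / 100 = 0.06000 mM = 6.00 × 10^4 nM

6.00 × 10^4 nM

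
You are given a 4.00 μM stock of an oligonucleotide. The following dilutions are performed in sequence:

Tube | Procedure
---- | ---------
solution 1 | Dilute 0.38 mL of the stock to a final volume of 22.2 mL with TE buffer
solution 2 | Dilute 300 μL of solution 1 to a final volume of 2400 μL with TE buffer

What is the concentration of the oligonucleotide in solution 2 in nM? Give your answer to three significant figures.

Step 1: 0.38 mL brought to 22.2 mL → factor 22.2/0.38 = 58.421
Step 2: 300 μL brought to 2400 μL → factor 2400/300 = 8
Overall dilution factor = 58.421 × 8 = 467.37
Final = 4.00 μM / 467.37 = 0.008559 μM = 8.56 nM

8.56 nM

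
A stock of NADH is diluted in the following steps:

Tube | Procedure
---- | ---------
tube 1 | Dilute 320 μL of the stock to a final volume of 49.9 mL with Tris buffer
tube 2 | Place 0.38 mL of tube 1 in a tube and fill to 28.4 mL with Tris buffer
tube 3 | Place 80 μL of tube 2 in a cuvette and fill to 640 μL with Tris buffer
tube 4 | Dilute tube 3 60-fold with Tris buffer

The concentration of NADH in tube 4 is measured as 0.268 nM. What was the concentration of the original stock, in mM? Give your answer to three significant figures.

1.50 mM

Step 1: 320 μL brought to 49.9 mL → factor 49900/320 = 155.94
Step 2: 0.38 mL brought to 28.4 mL → factor 28.4/0.38 = 74.737
Step 3: 80 μL brought to 640 μL → factor 640/80 = 8
Step 4: 60-fold → factor 60
Overall dilution factor = 155.94 × 74.737 × 8 × 60 = 5.5941 × 10^6
Stock = 0.268 nM × 5.5941 × 10^6 = 1.499 × 10^6 nM = 1.50 mM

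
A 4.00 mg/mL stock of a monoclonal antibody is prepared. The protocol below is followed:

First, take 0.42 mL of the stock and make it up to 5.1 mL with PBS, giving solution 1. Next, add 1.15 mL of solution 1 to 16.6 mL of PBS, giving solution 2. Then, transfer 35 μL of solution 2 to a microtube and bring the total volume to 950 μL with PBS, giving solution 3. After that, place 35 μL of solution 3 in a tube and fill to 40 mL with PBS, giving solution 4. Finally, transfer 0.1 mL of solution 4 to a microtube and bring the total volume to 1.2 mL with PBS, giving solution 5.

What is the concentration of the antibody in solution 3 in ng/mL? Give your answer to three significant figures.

Step 1: 0.42 mL brought to 5.1 mL → factor 5.1/0.42 = 12.143
Step 2: 1.15 mL + 16.6 mL = 17.75 mL total → factor 17.75/1.15 = 15.435
Step 3: 35 μL brought to 950 μL → factor 950/35 = 27.143
Dilution factor through solution 3 = 12.143 × 15.435 × 27.143 = 5087.2
[solution 3] = 4.00 mg/mL / 5087.2 = 0.0007863 mg/mL = 786 ng/mL

786 ng/mL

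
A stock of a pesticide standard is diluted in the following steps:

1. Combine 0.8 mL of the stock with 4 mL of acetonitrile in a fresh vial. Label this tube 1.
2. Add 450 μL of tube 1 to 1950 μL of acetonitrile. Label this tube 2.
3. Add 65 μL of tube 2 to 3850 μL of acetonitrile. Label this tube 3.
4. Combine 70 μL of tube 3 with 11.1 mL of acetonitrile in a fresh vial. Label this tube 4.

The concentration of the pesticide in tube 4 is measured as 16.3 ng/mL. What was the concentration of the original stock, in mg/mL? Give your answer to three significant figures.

5.01 mg/mL

Step 1: 0.8 mL + 4 mL = 4.8 mL total → factor 4.8/0.8 = 6
Step 2: 450 μL + 1950 μL = 2400 μL total → factor 2400/450 = 5.3333
Step 3: 65 μL + 3850 μL = 3915 μL total → factor 3915/65 = 60.231
Step 4: 70 μL + 11.1 mL = 11170 μL total → factor 11170/70 = 159.57
Overall dilution factor = 6 × 5.3333 × 60.231 × 159.57 = 3.0756 × 10^5
Stock = 16.3 ng/mL × 3.0756 × 10^5 = 5.013 × 10^6 ng/mL = 5.01 mg/mL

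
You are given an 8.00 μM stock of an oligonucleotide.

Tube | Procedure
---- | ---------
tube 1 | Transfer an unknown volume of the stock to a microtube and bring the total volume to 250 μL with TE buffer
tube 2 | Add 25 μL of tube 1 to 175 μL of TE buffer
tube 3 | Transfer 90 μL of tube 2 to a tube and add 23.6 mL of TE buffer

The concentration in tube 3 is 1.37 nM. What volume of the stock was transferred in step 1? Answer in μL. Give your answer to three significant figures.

Step 1: v brought to 250 μL → factor = 250 μL/v
Step 2: 25 μL + 175 μL = 200 μL total → factor 200/25 = 8
Step 3: 90 μL + 23.6 mL = 23690 μL total → factor 23690/90 = 263.22
Product of known-step factors = 2105.8
Overall factor = 8.00 μM / (1.37 nM) = 5839.4
Step-1 factor = 5839.4 / 2105.8 = 2.773
v = 250 μL / 2.773 = 90.2 μL

90.2 μL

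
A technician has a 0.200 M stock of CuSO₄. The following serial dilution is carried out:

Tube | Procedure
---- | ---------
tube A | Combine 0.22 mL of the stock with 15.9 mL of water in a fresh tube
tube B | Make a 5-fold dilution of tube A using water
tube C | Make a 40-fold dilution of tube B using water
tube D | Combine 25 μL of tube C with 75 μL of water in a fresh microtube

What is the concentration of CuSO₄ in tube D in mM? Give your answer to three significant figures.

0.00341 mM

Step 1: 0.22 mL + 15.9 mL = 16.12 mL total → factor 16.12/0.22 = 73.273
Step 2: 5-fold → factor 5
Step 3: 40-fold → factor 40
Step 4: 25 μL + 75 μL = 100 μL total → factor 100/25 = 4
Overall dilution factor = 73.273 × 5 × 40 × 4 = 58618
Final = 0.200 M / 58618 = 3.412 × 10^-6 M = 0.00341 mM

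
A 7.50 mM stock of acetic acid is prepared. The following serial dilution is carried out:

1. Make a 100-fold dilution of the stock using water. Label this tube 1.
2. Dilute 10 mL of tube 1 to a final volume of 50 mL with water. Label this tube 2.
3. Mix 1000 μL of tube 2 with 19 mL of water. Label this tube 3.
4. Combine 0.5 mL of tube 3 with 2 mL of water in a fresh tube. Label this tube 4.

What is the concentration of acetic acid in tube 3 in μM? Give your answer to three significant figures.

Step 1: 100-fold → factor 100
Step 2: 10 mL brought to 50 mL → factor 50/10 = 5
Step 3: 1000 μL + 19 mL = 20000 μL total → factor 20000/1000 = 20
Dilution factor through tube 3 = 100 × 5 × 20 = 10000
[tube 3] = 7.50 mM / 10000 = 0.0007500 mM = 0.750 μM

0.750 μM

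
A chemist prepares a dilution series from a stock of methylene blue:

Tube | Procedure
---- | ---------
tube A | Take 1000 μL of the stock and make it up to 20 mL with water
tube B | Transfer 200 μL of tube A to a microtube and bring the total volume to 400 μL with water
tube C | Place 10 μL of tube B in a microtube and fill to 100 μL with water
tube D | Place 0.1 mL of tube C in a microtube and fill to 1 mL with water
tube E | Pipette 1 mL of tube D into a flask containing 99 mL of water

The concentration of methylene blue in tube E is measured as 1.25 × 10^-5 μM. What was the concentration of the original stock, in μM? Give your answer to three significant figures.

5.00 μM

Step 1: 1000 μL brought to 20 mL → factor 20000/1000 = 20
Step 2: 200 μL brought to 400 μL → factor 400/200 = 2
Step 3: 10 μL brought to 100 μL → factor 100/10 = 10
Step 4: 0.1 mL brought to 1 mL → factor 1/0.1 = 10
Step 5: 1 mL + 99 mL = 100 mL total → factor 100/1 = 100
Overall dilution factor = 20 × 2 × 10 × 10 × 100 = 4 × 10^5
Stock = 1.25 × 10^-5 μM × 4 × 10^5 = 5.00 μM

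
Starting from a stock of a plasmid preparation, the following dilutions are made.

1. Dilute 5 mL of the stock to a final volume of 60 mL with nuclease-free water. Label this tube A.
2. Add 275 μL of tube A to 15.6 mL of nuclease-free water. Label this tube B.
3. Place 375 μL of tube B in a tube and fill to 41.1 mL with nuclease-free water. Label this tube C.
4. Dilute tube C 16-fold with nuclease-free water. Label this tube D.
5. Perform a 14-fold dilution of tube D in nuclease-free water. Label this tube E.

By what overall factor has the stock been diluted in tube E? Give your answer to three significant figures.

Step 1: 5 mL brought to 60 mL → factor 60/5 = 12
Step 2: 275 μL + 15.6 mL = 15875 μL total → factor 15875/275 = 57.727
Step 3: 375 μL brought to 41.1 mL → factor 41100/375 = 109.6
Step 4: 16-fold → factor 16
Step 5: 14-fold → factor 14
Overall dilution factor = 12 × 57.727 × 109.6 × 16 × 14 = 1.7007 × 10^7

1.70 × 10^7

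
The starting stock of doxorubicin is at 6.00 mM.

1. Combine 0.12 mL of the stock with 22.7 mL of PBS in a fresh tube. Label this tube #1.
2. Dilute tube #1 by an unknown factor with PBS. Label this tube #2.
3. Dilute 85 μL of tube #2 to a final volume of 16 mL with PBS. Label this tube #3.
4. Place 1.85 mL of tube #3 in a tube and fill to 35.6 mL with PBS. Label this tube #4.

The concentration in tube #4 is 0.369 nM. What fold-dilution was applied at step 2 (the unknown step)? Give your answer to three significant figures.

23.6-fold

Step 1: 0.12 mL + 22.7 mL = 22.82 mL total → factor 22.82/0.12 = 190.17
Step 2: unknown factor x
Step 3: 85 μL brought to 16 mL → factor 16000/85 = 188.24
Step 4: 1.85 mL brought to 35.6 mL → factor 35.6/1.85 = 19.243
Product of known-step factors = 6.8883 × 10^5
Overall factor = 6.00 mM / (0.369 nM) = 1.626 × 10^7
x = 1.626 × 10^7 / 6.8883 × 10^5 = 23.6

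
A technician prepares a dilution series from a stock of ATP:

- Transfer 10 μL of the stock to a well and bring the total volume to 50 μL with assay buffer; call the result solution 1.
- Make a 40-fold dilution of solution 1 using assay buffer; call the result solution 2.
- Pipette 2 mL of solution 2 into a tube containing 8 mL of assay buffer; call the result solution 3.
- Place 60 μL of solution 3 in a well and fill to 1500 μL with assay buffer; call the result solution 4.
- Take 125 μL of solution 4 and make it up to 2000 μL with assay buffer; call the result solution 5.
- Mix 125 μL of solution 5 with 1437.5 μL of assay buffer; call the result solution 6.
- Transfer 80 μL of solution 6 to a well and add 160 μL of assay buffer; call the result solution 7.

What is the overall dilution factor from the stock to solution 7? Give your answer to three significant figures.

1.50 × 10^7

Step 1: 10 μL brought to 50 μL → factor 50/10 = 5
Step 2: 40-fold → factor 40
Step 3: 2 mL + 8 mL = 10 mL total → factor 10/2 = 5
Step 4: 60 μL brought to 1500 μL → factor 1500/60 = 25
Step 5: 125 μL brought to 2000 μL → factor 2000/125 = 16
Step 6: 125 μL + 1437.5 μL = 1562.5 μL total → factor 1562.5/125 = 12.5
Step 7: 80 μL + 160 μL = 240 μL total → factor 240/80 = 3
Overall dilution factor = 5 × 40 × 5 × 25 × 16 × 12.5 × 3 = 1.5 × 10^7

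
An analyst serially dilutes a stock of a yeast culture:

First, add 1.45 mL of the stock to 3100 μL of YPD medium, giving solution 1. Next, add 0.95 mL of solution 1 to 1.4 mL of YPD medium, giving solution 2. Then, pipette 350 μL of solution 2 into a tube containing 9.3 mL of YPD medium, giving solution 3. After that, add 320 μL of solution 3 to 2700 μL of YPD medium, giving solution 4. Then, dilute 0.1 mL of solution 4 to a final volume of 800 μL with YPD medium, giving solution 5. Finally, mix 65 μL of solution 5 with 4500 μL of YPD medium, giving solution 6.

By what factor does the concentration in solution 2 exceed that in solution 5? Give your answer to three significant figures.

Step 1: 1.45 mL + 3100 μL = 4.55 mL total → factor 4.55/1.45 = 3.1379
Step 2: 0.95 mL + 1.4 mL = 2.35 mL total → factor 2.35/0.95 = 2.4737
Step 3: 350 μL + 9.3 mL = 9650 μL total → factor 9650/350 = 27.571
Step 4: 320 μL + 2700 μL = 3020 μL total → factor 3020/320 = 9.4375
Step 5: 0.1 mL brought to 800 μL → factor 0.8/0.1 = 8
Dilution factor to solution 2 = 7.7623; to solution 5 = 16158
[solution 2]/[solution 5] = (factor to solution 5)/(factor to solution 2) = 16158/7.7623 = 2.08 × 10^3

2.08 × 10^3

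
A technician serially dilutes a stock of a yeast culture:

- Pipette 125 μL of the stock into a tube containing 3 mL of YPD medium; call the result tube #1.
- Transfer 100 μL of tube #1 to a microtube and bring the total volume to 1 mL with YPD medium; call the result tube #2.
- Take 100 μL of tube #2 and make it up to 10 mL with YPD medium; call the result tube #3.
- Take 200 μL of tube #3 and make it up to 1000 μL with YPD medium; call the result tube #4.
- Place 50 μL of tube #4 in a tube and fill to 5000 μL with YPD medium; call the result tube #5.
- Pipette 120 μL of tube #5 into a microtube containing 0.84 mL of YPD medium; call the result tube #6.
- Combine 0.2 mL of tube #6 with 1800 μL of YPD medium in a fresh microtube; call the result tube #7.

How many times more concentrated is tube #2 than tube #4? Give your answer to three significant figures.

500

Step 1: 125 μL + 3 mL = 3125 μL total → factor 3125/125 = 25
Step 2: 100 μL brought to 1 mL → factor 1000/100 = 10
Step 3: 100 μL brought to 10 mL → factor 10000/100 = 100
Step 4: 200 μL brought to 1000 μL → factor 1000/200 = 5
Dilution factor to tube #2 = 250; to tube #4 = 1.25 × 10^5
[tube #2]/[tube #4] = (factor to tube #4)/(factor to tube #2) = 1.25 × 10^5/250 = 500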